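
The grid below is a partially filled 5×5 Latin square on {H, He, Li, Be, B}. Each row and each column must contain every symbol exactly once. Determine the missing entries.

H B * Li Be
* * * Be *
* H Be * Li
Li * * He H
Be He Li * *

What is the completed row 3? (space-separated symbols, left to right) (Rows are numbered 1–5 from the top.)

At row 1, column 3: row 1 has {H,Li,Be,B}; column 3 has {Li,Be}; that leaves He.
At row 2, column 2: row 2 has {Be}; column 2 has {H,He,B}; that leaves Li.
At row 3, column 4: row 3 has {H,Li,Be}; column 4 has {He,Li,Be}; that leaves B.
At row 4, column 2: row 4 has {H,He,Li}; column 2 has {H,He,Li,B}; that leaves Be.
At row 4, column 3: row 4 has {H,He,Li,Be}; column 3 has {He,Li,Be}; that leaves B.
At row 5, column 4: row 5 has {He,Li,Be}; column 4 has {He,Li,Be,B}; that leaves H.
At row 5, column 5: row 5 has {H,He,Li,Be}; column 5 has {H,Li,Be}; that leaves B.
At row 2, column 3: row 2 has {Li,Be}; column 3 has {He,Li,Be,B}; that leaves H.
At row 2, column 5: row 2 has {H,Li,Be}; column 5 has {H,Li,Be,B}; that leaves He.
At row 3, column 1: row 3 has {H,Li,Be,B}; column 1 has {H,Li,Be}; that leaves He.

He H Be B Li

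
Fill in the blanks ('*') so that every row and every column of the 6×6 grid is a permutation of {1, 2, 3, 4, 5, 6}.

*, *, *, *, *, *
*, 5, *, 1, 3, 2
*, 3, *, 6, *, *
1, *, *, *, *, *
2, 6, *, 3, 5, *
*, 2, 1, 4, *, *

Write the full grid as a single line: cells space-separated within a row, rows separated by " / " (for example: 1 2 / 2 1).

6 1 5 2 4 3 / 4 5 6 1 3 2 / 5 3 2 6 1 4 / 1 4 3 5 2 6 / 2 6 4 3 5 1 / 3 2 1 4 6 5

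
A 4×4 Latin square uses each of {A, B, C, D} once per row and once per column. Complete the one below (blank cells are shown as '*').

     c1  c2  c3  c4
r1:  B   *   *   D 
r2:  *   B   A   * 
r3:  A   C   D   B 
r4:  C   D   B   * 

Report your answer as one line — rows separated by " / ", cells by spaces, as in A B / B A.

B A C D / D B A C / A C D B / C D B A

(r1,c2) = A
(r1,c3) = C
(r2,c1) = D
(r2,c4) = C
(r4,c4) = A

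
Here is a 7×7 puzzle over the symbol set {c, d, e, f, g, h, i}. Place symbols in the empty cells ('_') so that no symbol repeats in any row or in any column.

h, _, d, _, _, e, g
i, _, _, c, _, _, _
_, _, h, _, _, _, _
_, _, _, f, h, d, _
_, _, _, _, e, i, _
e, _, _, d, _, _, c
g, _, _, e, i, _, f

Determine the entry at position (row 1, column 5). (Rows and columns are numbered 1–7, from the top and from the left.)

c

(r1,c4) = i
(r3,c4) = g
(r4,c1) = c
(r5,c4) = h
(r5,c7) = d
(r7,c3) = c
(r7,c6) = h
(r5,c1) = f
(r5,c3) = g
(r7,c2) = d
(r3,c1) = d
(r5,c2) = c
(r1,c2) = f
(r1,c5) = c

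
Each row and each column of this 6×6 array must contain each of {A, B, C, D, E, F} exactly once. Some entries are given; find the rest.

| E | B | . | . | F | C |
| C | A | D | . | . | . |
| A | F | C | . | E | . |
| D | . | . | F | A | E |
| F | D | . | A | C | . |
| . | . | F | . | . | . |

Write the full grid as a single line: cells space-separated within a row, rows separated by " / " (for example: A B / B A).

(r1,c3): row 1 has {B,C,E,F}; column 3 has {C,D,F}, so it must be A.
(r1,c4): row 1 has {A,B,C,E,F}; column 4 has {A,F}, so it must be D.
(r2,c5): row 2 has {A,C,D}; column 5 has {A,C,E,F}, so it must be B.
(r2,c6): row 2 has {A,B,C,D}; column 6 has {C,E}, so it must be F.
(r3,c4): row 3 has {A,C,E,F}; column 4 has {A,D,F}, so it must be B.
(r3,c6): row 3 has {A,B,C,E,F}; column 6 has {C,E,F}, so it must be D.
(r4,c2): row 4 has {A,D,E,F}; column 2 has {A,B,D,F}, so it must be C.
(r4,c3): row 4 has {A,C,D,E,F}; column 3 has {A,C,D,F}, so it must be B.
(r5,c3): row 5 has {A,C,D,F}; column 3 has {A,B,C,D,F}, so it must be E.
(r5,c6): row 5 has {A,C,D,E,F}; column 6 has {C,D,E,F}, so it must be B.
(r6,c1): row 6 has {F}; column 1 has {A,C,D,E,F}, so it must be B.
(r6,c2): row 6 has {B,F}; column 2 has {A,B,C,D,F}, so it must be E.
(r6,c4): row 6 has {B,E,F}; column 4 has {A,B,D,F}, so it must be C.
(r6,c5): row 6 has {B,C,E,F}; column 5 has {A,B,C,E,F}, so it must be D.
(r6,c6): row 6 has {B,C,D,E,F}; column 6 has {B,C,D,E,F}, so it must be A.
(r2,c4): row 2 has {A,B,C,D,F}; column 4 has {A,B,C,D,F}, so it must be E.

E B A D F C / C A D E B F / A F C B E D / D C B F A E / F D E A C B / B E F C D A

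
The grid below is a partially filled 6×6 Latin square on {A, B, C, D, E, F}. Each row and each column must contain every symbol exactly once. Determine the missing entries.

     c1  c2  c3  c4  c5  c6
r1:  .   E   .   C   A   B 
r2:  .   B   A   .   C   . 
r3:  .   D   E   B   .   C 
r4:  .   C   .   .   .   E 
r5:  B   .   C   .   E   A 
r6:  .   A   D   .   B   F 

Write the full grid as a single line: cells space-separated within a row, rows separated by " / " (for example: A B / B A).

D E F C A B / E B A F C D / A D E B F C / F C B A D E / B F C D E A / C A D E B F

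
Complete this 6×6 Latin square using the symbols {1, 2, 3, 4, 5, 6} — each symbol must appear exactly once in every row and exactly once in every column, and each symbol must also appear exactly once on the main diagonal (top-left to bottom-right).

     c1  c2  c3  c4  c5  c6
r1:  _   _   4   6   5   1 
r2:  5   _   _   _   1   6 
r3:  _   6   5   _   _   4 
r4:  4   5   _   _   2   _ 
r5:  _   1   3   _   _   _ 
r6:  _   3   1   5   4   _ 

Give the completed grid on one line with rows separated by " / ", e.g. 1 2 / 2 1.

3 2 4 6 5 1 / 5 4 2 3 1 6 / 1 6 5 2 3 4 / 4 5 6 1 2 3 / 2 1 3 4 6 5 / 6 3 1 5 4 2

(r1,c2) = 2
(r2,c2) = 4
(r2,c3) = 2
(r2,c4) = 3
(r3,c5) = 3
(r4,c3) = 6
(r4,c4) = 1
(r4,c6) = 3
(r5,c5) = 6
(r6,c6) = 2
(r1,c1) = 3
(r3,c4) = 2
(r5,c1) = 2
(r5,c4) = 4
(r5,c6) = 5
(r6,c1) = 6
(r3,c1) = 1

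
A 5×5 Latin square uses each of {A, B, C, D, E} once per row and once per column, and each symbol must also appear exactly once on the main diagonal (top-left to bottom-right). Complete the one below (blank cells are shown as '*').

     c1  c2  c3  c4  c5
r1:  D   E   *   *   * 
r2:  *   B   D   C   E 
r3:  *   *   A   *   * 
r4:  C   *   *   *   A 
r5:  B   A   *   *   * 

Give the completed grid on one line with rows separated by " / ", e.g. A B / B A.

D E C A B / A B D C E / E C A B D / C D B E A / B A E D C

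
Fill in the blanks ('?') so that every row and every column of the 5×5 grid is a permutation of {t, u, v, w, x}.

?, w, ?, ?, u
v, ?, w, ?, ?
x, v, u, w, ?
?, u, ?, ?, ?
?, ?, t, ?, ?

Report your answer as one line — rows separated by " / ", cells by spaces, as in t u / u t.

t w v x u / v t w u x / x v u w t / w u x t v / u x t v w

(r1,c1) = t
(r3,c5) = t
(r4,c1) = w
(r5,c1) = u
(r5,c2) = x
(r5,c4) = v
(r5,c5) = w
(r1,c4) = x
(r2,c2) = t
(r2,c4) = u
(r2,c5) = x
(r4,c4) = t
(r4,c5) = v
(r1,c3) = v
(r4,c3) = x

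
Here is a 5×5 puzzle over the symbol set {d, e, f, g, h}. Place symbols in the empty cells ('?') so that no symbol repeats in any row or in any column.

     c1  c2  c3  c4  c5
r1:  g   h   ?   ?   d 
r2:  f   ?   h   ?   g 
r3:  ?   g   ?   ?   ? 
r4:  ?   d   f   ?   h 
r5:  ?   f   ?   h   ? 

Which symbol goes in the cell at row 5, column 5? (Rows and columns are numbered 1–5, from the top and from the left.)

(r1,c3) = e
(r1,c4) = f
(r2,c2) = e
(r2,c4) = d
(r3,c3) = d
(r3,c4) = e
(r3,c5) = f
(r4,c1) = e
(r4,c4) = g
(r5,c1) = d
(r5,c3) = g
(r5,c5) = e

e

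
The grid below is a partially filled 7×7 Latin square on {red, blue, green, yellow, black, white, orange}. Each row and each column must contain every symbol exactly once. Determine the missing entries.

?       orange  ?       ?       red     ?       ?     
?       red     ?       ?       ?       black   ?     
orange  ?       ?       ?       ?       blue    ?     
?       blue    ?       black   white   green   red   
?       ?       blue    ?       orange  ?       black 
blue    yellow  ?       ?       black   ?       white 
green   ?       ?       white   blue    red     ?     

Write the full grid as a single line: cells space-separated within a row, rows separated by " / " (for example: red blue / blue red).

black orange white blue red yellow green / white red green orange yellow black blue / orange white black red green blue yellow / yellow blue orange black white green red / red green blue yellow orange white black / blue yellow red green black orange white / green black yellow white blue red orange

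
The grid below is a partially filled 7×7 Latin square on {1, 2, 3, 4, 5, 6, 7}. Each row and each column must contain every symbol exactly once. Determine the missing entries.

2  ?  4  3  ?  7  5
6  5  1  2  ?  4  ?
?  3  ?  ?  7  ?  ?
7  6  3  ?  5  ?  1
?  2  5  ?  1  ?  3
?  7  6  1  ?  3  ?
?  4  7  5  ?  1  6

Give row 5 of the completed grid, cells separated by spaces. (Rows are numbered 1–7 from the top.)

4 2 5 7 1 6 3

(r1,c2) = 1
(r1,c5) = 6
(r2,c5) = 3
(r2,c7) = 7
(r3,c3) = 2
(r3,c7) = 4
(r4,c4) = 4
(r4,c6) = 2
(r5,c1) = 4
(r5,c6) = 6
(r6,c1) = 5
(r6,c7) = 2
(r7,c1) = 3
(r7,c5) = 2
(r3,c1) = 1
(r3,c4) = 6
(r3,c6) = 5
(r5,c4) = 7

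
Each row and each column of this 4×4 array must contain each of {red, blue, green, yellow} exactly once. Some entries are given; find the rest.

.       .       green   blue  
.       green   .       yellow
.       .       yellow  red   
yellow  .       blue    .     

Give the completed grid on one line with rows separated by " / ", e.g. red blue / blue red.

(r1,c1) = red
(r1,c2) = yellow
(r2,c1) = blue
(r2,c3) = red
(r3,c1) = green
(r3,c2) = blue
(r4,c2) = red
(r4,c4) = green

red yellow green blue / blue green red yellow / green blue yellow red / yellow red blue green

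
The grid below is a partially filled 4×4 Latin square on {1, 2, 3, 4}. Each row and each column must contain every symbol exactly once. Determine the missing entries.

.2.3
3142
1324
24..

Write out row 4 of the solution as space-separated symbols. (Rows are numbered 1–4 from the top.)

2 4 3 1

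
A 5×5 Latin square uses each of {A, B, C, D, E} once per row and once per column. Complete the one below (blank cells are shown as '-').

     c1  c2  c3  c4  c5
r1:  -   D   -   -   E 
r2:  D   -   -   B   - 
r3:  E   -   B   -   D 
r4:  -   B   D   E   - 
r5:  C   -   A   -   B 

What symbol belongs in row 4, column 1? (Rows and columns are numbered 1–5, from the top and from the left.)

At row 1, column 3: row 1 has {D,E}; column 3 has {A,B,D}; that leaves C.
At row 1, column 4: row 1 has {C,D,E}; column 4 has {B,E}; that leaves A.
At row 2, column 3: row 2 has {B,D}; column 3 has {A,B,C,D}; that leaves E.
At row 3, column 4: row 3 has {B,D,E}; column 4 has {A,B,E}; that leaves C.
At row 4, column 1: row 4 has {B,D,E}; column 1 has {C,D,E}; that leaves A.

A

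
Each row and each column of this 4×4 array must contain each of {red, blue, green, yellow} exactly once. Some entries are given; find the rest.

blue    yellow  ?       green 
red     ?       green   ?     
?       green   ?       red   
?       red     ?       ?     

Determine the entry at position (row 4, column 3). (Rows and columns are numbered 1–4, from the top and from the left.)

yellow

row 1 has {blue,green,yellow}; column 3 has {green} — only red is left for (r1,c3).
row 2 has {red,green}; column 2 has {red,green,yellow} — only blue is left for (r2,c2).
row 2 has {red,blue,green}; column 4 has {red,green} — only yellow is left for (r2,c4).
row 3 has {red,green}; column 1 has {red,blue} — only yellow is left for (r3,c1).
row 3 has {red,green,yellow}; column 3 has {red,green} — only blue is left for (r3,c3).
row 4 has {red}; column 1 has {red,blue,yellow} — only green is left for (r4,c1).
row 4 has {red,green}; column 3 has {red,blue,green} — only yellow is left for (r4,c3).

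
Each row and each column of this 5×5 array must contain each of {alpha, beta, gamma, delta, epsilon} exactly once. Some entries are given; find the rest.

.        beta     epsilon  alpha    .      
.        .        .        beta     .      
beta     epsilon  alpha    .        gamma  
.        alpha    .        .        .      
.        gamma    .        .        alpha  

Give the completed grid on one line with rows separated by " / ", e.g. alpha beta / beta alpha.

gamma beta epsilon alpha delta / alpha delta gamma beta epsilon / beta epsilon alpha delta gamma / epsilon alpha delta gamma beta / delta gamma beta epsilon alpha

(r1,c5) = delta
(r2,c2) = delta
(r2,c3) = gamma
(r2,c5) = epsilon
(r3,c4) = delta
(r4,c5) = beta
(r5,c4) = epsilon
(r1,c1) = gamma
(r2,c1) = alpha
(r4,c3) = delta
(r4,c4) = gamma
(r5,c1) = delta
(r5,c3) = beta
(r4,c1) = epsilon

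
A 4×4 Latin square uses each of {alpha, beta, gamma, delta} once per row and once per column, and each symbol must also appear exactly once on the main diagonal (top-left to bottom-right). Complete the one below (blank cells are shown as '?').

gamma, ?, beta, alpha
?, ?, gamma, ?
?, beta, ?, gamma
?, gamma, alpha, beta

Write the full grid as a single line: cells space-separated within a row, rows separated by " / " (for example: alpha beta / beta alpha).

At row 1, column 2: row 1 has {alpha,beta,gamma}; column 2 has {beta,gamma}; that leaves delta.
At row 2, column 2: row 2 has {gamma}; column 2 has {beta,gamma,delta}; the diagonal has {beta,gamma}; that leaves alpha.
At row 2, column 4: row 2 has {alpha,gamma}; column 4 has {alpha,beta,gamma}; that leaves delta.
At row 3, column 3: row 3 has {beta,gamma}; column 3 has {alpha,beta,gamma}; the diagonal has {alpha,beta,gamma}; that leaves delta.
At row 4, column 1: row 4 has {alpha,beta,gamma}; column 1 has {gamma}; that leaves delta.
At row 2, column 1: row 2 has {alpha,gamma,delta}; column 1 has {gamma,delta}; that leaves beta.
At row 3, column 1: row 3 has {beta,gamma,delta}; column 1 has {beta,gamma,delta}; that leaves alpha.

gamma delta beta alpha / beta alpha gamma delta / alpha beta delta gamma / delta gamma alpha beta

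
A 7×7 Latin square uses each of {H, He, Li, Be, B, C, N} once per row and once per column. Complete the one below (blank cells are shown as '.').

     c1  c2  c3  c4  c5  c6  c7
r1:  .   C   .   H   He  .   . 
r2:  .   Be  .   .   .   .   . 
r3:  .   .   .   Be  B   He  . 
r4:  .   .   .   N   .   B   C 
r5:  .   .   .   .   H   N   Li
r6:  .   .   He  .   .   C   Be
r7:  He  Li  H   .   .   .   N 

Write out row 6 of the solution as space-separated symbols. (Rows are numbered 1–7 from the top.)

B H He Li N C Be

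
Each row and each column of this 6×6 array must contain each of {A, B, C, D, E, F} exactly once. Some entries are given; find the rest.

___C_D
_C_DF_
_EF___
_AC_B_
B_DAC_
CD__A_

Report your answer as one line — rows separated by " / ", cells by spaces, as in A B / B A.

F B A C E D / E C B D F A / A E F B D C / D A C E B F / B F D A C E / C D E F A B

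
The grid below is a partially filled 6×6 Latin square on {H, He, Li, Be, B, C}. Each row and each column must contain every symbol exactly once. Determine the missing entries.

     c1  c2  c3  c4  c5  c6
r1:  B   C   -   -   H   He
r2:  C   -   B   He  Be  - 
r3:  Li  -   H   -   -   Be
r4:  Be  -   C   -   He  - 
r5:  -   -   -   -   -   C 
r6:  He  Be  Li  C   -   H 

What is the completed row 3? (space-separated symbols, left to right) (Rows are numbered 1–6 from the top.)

row 1 has {H,He,B,C}; column 3 has {H,Li,B,C} — only Be is left for (r1,c3).
row 1 has {H,He,Be,B,C}; column 4 has {He,C} — only Li is left for (r1,c4).
row 2 has {He,Be,B,C}; column 6 has {H,He,Be,C} — only Li is left for (r2,c6).
row 3 has {H,Li,Be}; column 4 has {He,Li,C} — only B is left for (r3,c4).
row 3 has {H,Li,Be,B}; column 5 has {H,He,Be} — only C is left for (r3,c5).
row 4 has {He,Be,C}; column 4 has {He,Li,B,C} — only H is left for (r4,c4).
row 4 has {H,He,Be,C}; column 6 has {H,He,Li,Be,C} — only B is left for (r4,c6).
row 5 has {C}; column 1 has {He,Li,Be,B,C} — only H is left for (r5,c1).
row 5 has {H,C}; column 3 has {H,Li,Be,B,C} — only He is left for (r5,c3).
row 5 has {H,He,C}; column 4 has {H,He,Li,B,C} — only Be is left for (r5,c4).
row 6 has {H,He,Li,Be,C}; column 5 has {H,He,Be,C} — only B is left for (r6,c5).
row 2 has {He,Li,Be,B,C}; column 2 has {Be,C} — only H is left for (r2,c2).
row 3 has {H,Li,Be,B,C}; column 2 has {H,Be,C} — only He is left for (r3,c2).

Li He H B C Be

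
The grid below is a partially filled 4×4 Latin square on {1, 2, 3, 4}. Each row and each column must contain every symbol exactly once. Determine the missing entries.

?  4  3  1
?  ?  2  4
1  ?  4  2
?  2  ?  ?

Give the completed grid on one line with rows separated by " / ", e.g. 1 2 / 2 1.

row 1 has {1,3,4}; column 1 has {1} — only 2 is left for (r1,c1).
row 2 has {2,4}; column 1 has {1,2} — only 3 is left for (r2,c1).
row 2 has {2,3,4}; column 2 has {2,4} — only 1 is left for (r2,c2).
row 3 has {1,2,4}; column 2 has {1,2,4} — only 3 is left for (r3,c2).
row 4 has {2}; column 1 has {1,2,3} — only 4 is left for (r4,c1).
row 4 has {2,4}; column 3 has {2,3,4} — only 1 is left for (r4,c3).
row 4 has {1,2,4}; column 4 has {1,2,4} — only 3 is left for (r4,c4).

2 4 3 1 / 3 1 2 4 / 1 3 4 2 / 4 2 1 3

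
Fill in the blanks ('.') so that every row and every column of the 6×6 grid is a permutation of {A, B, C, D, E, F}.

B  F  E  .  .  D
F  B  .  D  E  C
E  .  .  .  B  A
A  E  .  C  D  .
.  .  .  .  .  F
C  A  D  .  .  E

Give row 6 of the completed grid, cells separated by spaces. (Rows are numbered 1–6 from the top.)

(r1,c4) = A
(r1,c5) = C
(r2,c3) = A
(r3,c4) = F
(r4,c6) = B
(r5,c1) = D
(r5,c2) = C
(r5,c3) = B
(r5,c4) = E
(r5,c5) = A
(r6,c4) = B
(r6,c5) = F

C A D B F E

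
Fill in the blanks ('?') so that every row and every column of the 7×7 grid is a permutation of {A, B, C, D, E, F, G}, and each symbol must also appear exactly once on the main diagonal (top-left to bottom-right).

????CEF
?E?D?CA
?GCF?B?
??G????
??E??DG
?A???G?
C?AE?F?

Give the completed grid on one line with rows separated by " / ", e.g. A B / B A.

A D B G C E F / G E F D B C A / D G C F A B E / E F G B D A C / B C E A F D G / F A D C E G B / C B A E G F D

Cell (r4,c6): row 4 has {G}; column 6 has {B,C,D,E,F,G} → A.
Cell (r4,c4): row 4 has {A,G}; column 4 has {D,E,F}; the diagonal has {C,E,G} → B.
Cell (r6,c4): row 6 has {A,G}; column 4 has {B,D,E,F} → C.
Cell (r7,c7): row 7 has {A,C,E,F}; column 7 has {A,F,G}; the diagonal has {B,C,E,G} → D.
Cell (r1,c1): row 1 has {C,E,F}; column 1 has {C}; the diagonal has {B,C,D,E,G} → A.
Cell (r1,c4): row 1 has {A,C,E,F}; column 4 has {B,C,D,E,F} → G.
Cell (r3,c7): row 3 has {B,C,F,G}; column 7 has {A,D,F,G} → E.
Cell (r4,c7): row 4 has {A,B,G}; column 7 has {A,D,E,F,G} → C.
Cell (r5,c4): row 5 has {D,E,G}; column 4 has {B,C,D,E,F,G} → A.
Cell (r5,c5): row 5 has {A,D,E,G}; column 5 has {C}; the diagonal has {A,B,C,D,E,G} → F.
Cell (r6,c7): row 6 has {A,C,G}; column 7 has {A,C,D,E,F,G} → B.
Cell (r7,c2): row 7 has {A,C,D,E,F}; column 2 has {A,E,G} → B.
Cell (r7,c5): row 7 has {A,B,C,D,E,F}; column 5 has {C,F} → G.
Cell (r1,c2): row 1 has {A,C,E,F,G}; column 2 has {A,B,E,G} → D.
Cell (r1,c3): row 1 has {A,C,D,E,F,G}; column 3 has {A,C,E,G} → B.
Cell (r2,c3): row 2 has {A,C,D,E}; column 3 has {A,B,C,E,G} → F.
Cell (r2,c5): row 2 has {A,C,D,E,F}; column 5 has {C,F,G} → B.
Cell (r3,c1): row 3 has {B,C,E,F,G}; column 1 has {A,C} → D.
Cell (r3,c5): row 3 has {B,C,D,E,F,G}; column 5 has {B,C,F,G} → A.
Cell (r4,c2): row 4 has {A,B,C,G}; column 2 has {A,B,D,E,G} → F.
Cell (r5,c1): row 5 has {A,D,E,F,G}; column 1 has {A,C,D} → B.
Cell (r5,c2): row 5 has {A,B,D,E,F,G}; column 2 has {A,B,D,E,F,G} → C.
Cell (r6,c3): row 6 has {A,B,C,G}; column 3 has {A,B,C,E,F,G} → D.
Cell (r6,c5): row 6 has {A,B,C,D,G}; column 5 has {A,B,C,F,G} → E.
Cell (r2,c1): row 2 has {A,B,C,D,E,F}; column 1 has {A,B,C,D} → G.
Cell (r4,c1): row 4 has {A,B,C,F,G}; column 1 has {A,B,C,D,G} → E.
Cell (r4,c5): row 4 has {A,B,C,E,F,G}; column 5 has {A,B,C,E,F,G} → D.
Cell (r6,c1): row 6 has {A,B,C,D,E,G}; column 1 has {A,B,C,D,E,G} → F.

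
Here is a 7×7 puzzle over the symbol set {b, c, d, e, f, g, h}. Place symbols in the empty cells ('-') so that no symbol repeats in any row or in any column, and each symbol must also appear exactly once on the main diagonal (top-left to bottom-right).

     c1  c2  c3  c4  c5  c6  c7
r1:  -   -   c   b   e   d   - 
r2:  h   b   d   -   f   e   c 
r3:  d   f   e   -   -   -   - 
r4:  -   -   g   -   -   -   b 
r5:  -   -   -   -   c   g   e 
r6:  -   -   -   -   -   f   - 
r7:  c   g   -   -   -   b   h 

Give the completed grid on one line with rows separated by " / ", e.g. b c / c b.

(r1,c1): row 1 has {b,c,d,e}; column 1 has {c,d,h}; the diagonal has {b,c,e,f,h}, so it must be g.
(r1,c2): row 1 has {b,c,d,e,g}; column 2 has {b,f,g}, so it must be h.
(r1,c7): row 1 has {b,c,d,e,g,h}; column 7 has {b,c,e,h}, so it must be f.
(r2,c4): row 2 has {b,c,d,e,f,h}; column 4 has {b}, so it must be g.
(r3,c7): row 3 has {d,e,f}; column 7 has {b,c,e,f,h}, so it must be g.
(r4,c4): row 4 has {b,g}; column 4 has {b,g}; the diagonal has {b,c,e,f,g,h}, so it must be d.
(r4,c5): row 4 has {b,d,g}; column 5 has {c,e,f}, so it must be h.
(r4,c6): row 4 has {b,d,g,h}; column 6 has {b,d,e,f,g}, so it must be c.
(r5,c2): row 5 has {c,e,g}; column 2 has {b,f,g,h}, so it must be d.
(r6,c7): row 6 has {f}; column 7 has {b,c,e,f,g,h}, so it must be d.
(r7,c3): row 7 has {b,c,g,h}; column 3 has {c,d,e,g}, so it must be f.
(r7,c4): row 7 has {b,c,f,g,h}; column 4 has {b,d,g}, so it must be e.
(r7,c5): row 7 has {b,c,e,f,g,h}; column 5 has {c,e,f,h}, so it must be d.
(r3,c5): row 3 has {d,e,f,g}; column 5 has {c,d,e,f,h}, so it must be b.
(r3,c6): row 3 has {b,d,e,f,g}; column 6 has {b,c,d,e,f,g}, so it must be h.
(r4,c2): row 4 has {b,c,d,g,h}; column 2 has {b,d,f,g,h}, so it must be e.
(r6,c2): row 6 has {d,f}; column 2 has {b,d,e,f,g,h}, so it must be c.
(r6,c4): row 6 has {c,d,f}; column 4 has {b,d,e,g}, so it must be h.
(r6,c5): row 6 has {c,d,f,h}; column 5 has {b,c,d,e,f,h}, so it must be g.
(r3,c4): row 3 has {b,d,e,f,g,h}; column 4 has {b,d,e,g,h}, so it must be c.
(r4,c1): row 4 has {b,c,d,e,g,h}; column 1 has {c,d,g,h}, so it must be f.
(r5,c1): row 5 has {c,d,e,g}; column 1 has {c,d,f,g,h}, so it must be b.
(r5,c3): row 5 has {b,c,d,e,g}; column 3 has {c,d,e,f,g}, so it must be h.
(r5,c4): row 5 has {b,c,d,e,g,h}; column 4 has {b,c,d,e,g,h}, so it must be f.
(r6,c1): row 6 has {c,d,f,g,h}; column 1 has {b,c,d,f,g,h}, so it must be e.
(r6,c3): row 6 has {c,d,e,f,g,h}; column 3 has {c,d,e,f,g,h}, so it must be b.

g h c b e d f / h b d g f e c / d f e c b h g / f e g d h c b / b d h f c g e / e c b h g f d / c g f e d b h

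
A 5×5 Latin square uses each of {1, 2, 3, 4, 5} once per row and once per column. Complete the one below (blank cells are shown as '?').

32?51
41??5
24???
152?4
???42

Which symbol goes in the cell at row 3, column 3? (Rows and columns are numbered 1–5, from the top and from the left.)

5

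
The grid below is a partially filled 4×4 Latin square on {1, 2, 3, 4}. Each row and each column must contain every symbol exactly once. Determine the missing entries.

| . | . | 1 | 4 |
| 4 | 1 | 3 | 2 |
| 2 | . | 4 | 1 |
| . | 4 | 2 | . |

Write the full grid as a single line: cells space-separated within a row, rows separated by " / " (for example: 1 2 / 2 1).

3 2 1 4 / 4 1 3 2 / 2 3 4 1 / 1 4 2 3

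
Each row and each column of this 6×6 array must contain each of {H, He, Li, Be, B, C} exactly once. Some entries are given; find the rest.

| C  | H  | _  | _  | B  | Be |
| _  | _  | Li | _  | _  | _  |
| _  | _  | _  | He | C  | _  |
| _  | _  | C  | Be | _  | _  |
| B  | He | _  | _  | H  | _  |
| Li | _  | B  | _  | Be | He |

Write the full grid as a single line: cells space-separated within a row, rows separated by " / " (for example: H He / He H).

C H He Li B Be / H Be Li B He C / Be Li H He C B / He B C Be Li H / B He Be C H Li / Li C B H Be He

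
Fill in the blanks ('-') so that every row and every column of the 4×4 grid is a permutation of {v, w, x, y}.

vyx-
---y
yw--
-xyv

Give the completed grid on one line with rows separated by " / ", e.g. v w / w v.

v y x w / x v w y / y w v x / w x y v

(r1,c4): row 1 has {v,x,y}; column 4 has {v,y}, so it must be w.
(r2,c2): row 2 has {y}; column 2 has {w,x,y}, so it must be v.
(r2,c3): row 2 has {v,y}; column 3 has {x,y}, so it must be w.
(r3,c3): row 3 has {w,y}; column 3 has {w,x,y}, so it must be v.
(r3,c4): row 3 has {v,w,y}; column 4 has {v,w,y}, so it must be x.
(r4,c1): row 4 has {v,x,y}; column 1 has {v,y}, so it must be w.
(r2,c1): row 2 has {v,w,y}; column 1 has {v,w,y}, so it must be x.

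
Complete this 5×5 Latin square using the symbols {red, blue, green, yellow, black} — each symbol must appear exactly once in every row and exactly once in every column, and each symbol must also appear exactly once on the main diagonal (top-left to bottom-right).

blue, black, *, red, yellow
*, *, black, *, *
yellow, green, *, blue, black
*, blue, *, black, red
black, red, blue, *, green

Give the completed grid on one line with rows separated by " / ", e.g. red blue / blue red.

(r1,c3) = green
(r2,c2) = yellow
(r2,c4) = green
(r2,c5) = blue
(r3,c3) = red
(r4,c1) = green
(r4,c3) = yellow
(r5,c4) = yellow
(r2,c1) = red

blue black green red yellow / red yellow black green blue / yellow green red blue black / green blue yellow black red / black red blue yellow green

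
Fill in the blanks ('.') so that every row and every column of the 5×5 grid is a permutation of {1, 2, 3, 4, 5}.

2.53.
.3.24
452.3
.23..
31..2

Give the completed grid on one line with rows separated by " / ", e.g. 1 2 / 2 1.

At row 1, column 2: row 1 has {2,3,5}; column 2 has {1,2,3,5}; that leaves 4.
At row 1, column 5: row 1 has {2,3,4,5}; column 5 has {2,3,4}; that leaves 1.
At row 2, column 3: row 2 has {2,3,4}; column 3 has {2,3,5}; that leaves 1.
At row 3, column 4: row 3 has {2,3,4,5}; column 4 has {2,3}; that leaves 1.
At row 4, column 5: row 4 has {2,3}; column 5 has {1,2,3,4}; that leaves 5.
At row 5, column 3: row 5 has {1,2,3}; column 3 has {1,2,3,5}; that leaves 4.
At row 5, column 4: row 5 has {1,2,3,4}; column 4 has {1,2,3}; that leaves 5.
At row 2, column 1: row 2 has {1,2,3,4}; column 1 has {2,3,4}; that leaves 5.
At row 4, column 1: row 4 has {2,3,5}; column 1 has {2,3,4,5}; that leaves 1.
At row 4, column 4: row 4 has {1,2,3,5}; column 4 has {1,2,3,5}; that leaves 4.

2 4 5 3 1 / 5 3 1 2 4 / 4 5 2 1 3 / 1 2 3 4 5 / 3 1 4 5 2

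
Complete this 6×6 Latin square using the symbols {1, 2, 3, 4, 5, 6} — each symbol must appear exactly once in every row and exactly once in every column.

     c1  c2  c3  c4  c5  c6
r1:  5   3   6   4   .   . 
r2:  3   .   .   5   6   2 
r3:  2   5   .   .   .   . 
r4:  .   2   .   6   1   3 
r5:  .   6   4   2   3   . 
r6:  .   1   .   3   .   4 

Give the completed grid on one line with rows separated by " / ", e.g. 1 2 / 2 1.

row 1 has {3,4,5,6}; column 5 has {1,3,6} — only 2 is left for (r1,c5).
row 1 has {2,3,4,5,6}; column 6 has {2,3,4} — only 1 is left for (r1,c6).
row 2 has {2,3,5,6}; column 2 has {1,2,3,5,6} — only 4 is left for (r2,c2).
row 2 has {2,3,4,5,6}; column 3 has {4,6} — only 1 is left for (r2,c3).
row 3 has {2,5}; column 3 has {1,4,6} — only 3 is left for (r3,c3).
row 3 has {2,3,5}; column 4 has {2,3,4,5,6} — only 1 is left for (r3,c4).
row 3 has {1,2,3,5}; column 5 has {1,2,3,6} — only 4 is left for (r3,c5).
row 3 has {1,2,3,4,5}; column 6 has {1,2,3,4} — only 6 is left for (r3,c6).
row 4 has {1,2,3,6}; column 1 has {2,3,5} — only 4 is left for (r4,c1).
row 4 has {1,2,3,4,6}; column 3 has {1,3,4,6} — only 5 is left for (r4,c3).
row 5 has {2,3,4,6}; column 1 has {2,3,4,5} — only 1 is left for (r5,c1).
row 5 has {1,2,3,4,6}; column 6 has {1,2,3,4,6} — only 5 is left for (r5,c6).
row 6 has {1,3,4}; column 1 has {1,2,3,4,5} — only 6 is left for (r6,c1).
row 6 has {1,3,4,6}; column 3 has {1,3,4,5,6} — only 2 is left for (r6,c3).
row 6 has {1,2,3,4,6}; column 5 has {1,2,3,4,6} — only 5 is left for (r6,c5).

5 3 6 4 2 1 / 3 4 1 5 6 2 / 2 5 3 1 4 6 / 4 2 5 6 1 3 / 1 6 4 2 3 5 / 6 1 2 3 5 4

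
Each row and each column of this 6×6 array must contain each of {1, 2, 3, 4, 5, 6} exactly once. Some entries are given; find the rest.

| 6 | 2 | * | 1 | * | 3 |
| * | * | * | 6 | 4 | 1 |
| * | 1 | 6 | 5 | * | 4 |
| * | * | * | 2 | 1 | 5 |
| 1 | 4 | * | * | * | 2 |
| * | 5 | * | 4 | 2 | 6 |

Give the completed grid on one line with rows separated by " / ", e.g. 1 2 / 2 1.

6 2 4 1 5 3 / 5 3 2 6 4 1 / 2 1 6 5 3 4 / 4 6 3 2 1 5 / 1 4 5 3 6 2 / 3 5 1 4 2 6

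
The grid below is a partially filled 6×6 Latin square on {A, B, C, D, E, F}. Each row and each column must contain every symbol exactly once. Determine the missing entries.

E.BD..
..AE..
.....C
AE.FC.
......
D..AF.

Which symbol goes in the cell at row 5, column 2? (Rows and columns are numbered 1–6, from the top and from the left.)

(r1,c5) = A
(r1,c6) = F
(r3,c4) = B
(r4,c3) = D
(r4,c6) = B
(r5,c4) = C
(r6,c6) = E
(r1,c2) = C
(r2,c6) = D
(r3,c1) = F
(r3,c3) = E
(r3,c5) = D
(r5,c1) = B
(r5,c3) = F
(r5,c5) = E
(r5,c6) = A
(r6,c2) = B
(r6,c3) = C
(r2,c1) = C
(r2,c2) = F
(r2,c5) = B
(r3,c2) = A
(r5,c2) = D

D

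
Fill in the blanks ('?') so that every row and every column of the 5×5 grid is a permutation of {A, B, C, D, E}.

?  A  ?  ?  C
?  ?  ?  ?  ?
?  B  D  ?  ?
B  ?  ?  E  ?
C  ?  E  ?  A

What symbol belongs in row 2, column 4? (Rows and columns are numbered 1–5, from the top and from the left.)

A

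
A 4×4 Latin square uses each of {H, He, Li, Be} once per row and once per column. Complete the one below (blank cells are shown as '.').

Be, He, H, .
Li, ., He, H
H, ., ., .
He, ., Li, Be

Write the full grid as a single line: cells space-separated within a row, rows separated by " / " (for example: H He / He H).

(r1,c4) = Li
(r2,c2) = Be
(r3,c2) = Li
(r3,c3) = Be
(r3,c4) = He
(r4,c2) = H

Be He H Li / Li Be He H / H Li Be He / He H Li Be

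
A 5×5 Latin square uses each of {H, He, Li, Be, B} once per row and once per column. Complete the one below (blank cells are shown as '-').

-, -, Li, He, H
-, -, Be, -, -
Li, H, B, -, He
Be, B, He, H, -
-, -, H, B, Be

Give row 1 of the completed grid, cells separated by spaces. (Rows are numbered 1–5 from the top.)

B Be Li He H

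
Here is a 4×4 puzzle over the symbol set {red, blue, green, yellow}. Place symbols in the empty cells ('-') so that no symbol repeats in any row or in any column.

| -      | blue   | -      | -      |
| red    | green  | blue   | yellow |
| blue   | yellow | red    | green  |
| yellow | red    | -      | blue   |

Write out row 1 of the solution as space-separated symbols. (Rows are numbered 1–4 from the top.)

green blue yellow red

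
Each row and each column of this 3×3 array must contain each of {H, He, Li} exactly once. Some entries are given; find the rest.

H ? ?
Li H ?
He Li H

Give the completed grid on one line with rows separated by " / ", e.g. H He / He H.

H He Li / Li H He / He Li H

(r1,c2) = He
(r1,c3) = Li
(r2,c3) = He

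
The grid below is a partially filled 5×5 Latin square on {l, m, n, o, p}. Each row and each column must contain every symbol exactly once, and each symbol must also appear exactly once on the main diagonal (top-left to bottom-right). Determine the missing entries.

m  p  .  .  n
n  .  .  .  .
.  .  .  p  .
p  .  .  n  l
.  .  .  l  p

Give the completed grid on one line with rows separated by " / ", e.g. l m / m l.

(r1,c4) = o
(r2,c4) = m
(r2,c5) = o
(r3,c5) = m
(r5,c1) = o
(r1,c3) = l
(r2,c2) = l
(r2,c3) = p
(r3,c1) = l
(r3,c3) = o
(r4,c3) = m
(r5,c3) = n
(r3,c2) = n
(r4,c2) = o
(r5,c2) = m

m p l o n / n l p m o / l n o p m / p o m n l / o m n l p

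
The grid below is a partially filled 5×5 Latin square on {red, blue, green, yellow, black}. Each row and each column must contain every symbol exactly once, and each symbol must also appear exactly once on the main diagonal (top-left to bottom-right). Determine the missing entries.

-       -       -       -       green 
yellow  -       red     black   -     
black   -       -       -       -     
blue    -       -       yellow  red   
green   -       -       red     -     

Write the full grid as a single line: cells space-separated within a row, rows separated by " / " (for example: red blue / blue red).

(r1,c1): row 1 has {green}; column 1 has {blue,green,yellow,black}; the diagonal has {yellow}, so it must be red.
(r1,c4): row 1 has {red,green}; column 4 has {red,yellow,black}, so it must be blue.
(r2,c5): row 2 has {red,yellow,black}; column 5 has {red,green}, so it must be blue.
(r3,c4): row 3 has {black}; column 4 has {red,blue,yellow,black}, so it must be green.
(r3,c5): row 3 has {green,black}; column 5 has {red,blue,green}, so it must be yellow.
(r5,c5): row 5 has {red,green}; column 5 has {red,blue,green,yellow}; the diagonal has {red,yellow}, so it must be black.
(r2,c2): row 2 has {red,blue,yellow,black}; column 2 is empty so far; the diagonal has {red,yellow,black}, so it must be green.
(r3,c3): row 3 has {green,yellow,black}; column 3 has {red}; the diagonal has {red,green,yellow,black}, so it must be blue.
(r4,c2): row 4 has {red,blue,yellow}; column 2 has {green}, so it must be black.
(r4,c3): row 4 has {red,blue,yellow,black}; column 3 has {red,blue}, so it must be green.
(r5,c3): row 5 has {red,green,black}; column 3 has {red,blue,green}, so it must be yellow.
(r1,c2): row 1 has {red,blue,green}; column 2 has {green,black}, so it must be yellow.
(r1,c3): row 1 has {red,blue,green,yellow}; column 3 has {red,blue,green,yellow}, so it must be black.
(r3,c2): row 3 has {blue,green,yellow,black}; column 2 has {green,yellow,black}, so it must be red.
(r5,c2): row 5 has {red,green,yellow,black}; column 2 has {red,green,yellow,black}, so it must be blue.

red yellow black blue green / yellow green red black blue / black red blue green yellow / blue black green yellow red / green blue yellow red black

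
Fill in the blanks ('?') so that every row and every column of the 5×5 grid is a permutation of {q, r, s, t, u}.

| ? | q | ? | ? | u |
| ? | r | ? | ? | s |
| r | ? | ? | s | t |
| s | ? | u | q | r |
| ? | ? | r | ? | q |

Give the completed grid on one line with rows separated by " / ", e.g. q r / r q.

t q s r u / q r t u s / r u q s t / s t u q r / u s r t q

Cell (r1,c1): row 1 has {q,u}; column 1 has {r,s} → t.
Cell (r1,c3): row 1 has {q,t,u}; column 3 has {r,u} → s.
Cell (r1,c4): row 1 has {q,s,t,u}; column 4 has {q,s} → r.
Cell (r3,c2): row 3 has {r,s,t}; column 2 has {q,r} → u.
Cell (r3,c3): row 3 has {r,s,t,u}; column 3 has {r,s,u} → q.
Cell (r4,c2): row 4 has {q,r,s,u}; column 2 has {q,r,u} → t.
Cell (r5,c1): row 5 has {q,r}; column 1 has {r,s,t} → u.
Cell (r5,c2): row 5 has {q,r,u}; column 2 has {q,r,t,u} → s.
Cell (r5,c4): row 5 has {q,r,s,u}; column 4 has {q,r,s} → t.
Cell (r2,c1): row 2 has {r,s}; column 1 has {r,s,t,u} → q.
Cell (r2,c3): row 2 has {q,r,s}; column 3 has {q,r,s,u} → t.
Cell (r2,c4): row 2 has {q,r,s,t}; column 4 has {q,r,s,t} → u.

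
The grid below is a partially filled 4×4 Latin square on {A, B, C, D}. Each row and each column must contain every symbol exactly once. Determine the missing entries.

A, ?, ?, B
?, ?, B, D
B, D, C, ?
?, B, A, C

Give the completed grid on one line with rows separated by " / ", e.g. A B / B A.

(r1,c2): row 1 has {A,B}; column 2 has {B,D}, so it must be C.
(r1,c3): row 1 has {A,B,C}; column 3 has {A,B,C}, so it must be D.
(r2,c1): row 2 has {B,D}; column 1 has {A,B}, so it must be C.
(r2,c2): row 2 has {B,C,D}; column 2 has {B,C,D}, so it must be A.
(r3,c4): row 3 has {B,C,D}; column 4 has {B,C,D}, so it must be A.
(r4,c1): row 4 has {A,B,C}; column 1 has {A,B,C}, so it must be D.

A C D B / C A B D / B D C A / D B A C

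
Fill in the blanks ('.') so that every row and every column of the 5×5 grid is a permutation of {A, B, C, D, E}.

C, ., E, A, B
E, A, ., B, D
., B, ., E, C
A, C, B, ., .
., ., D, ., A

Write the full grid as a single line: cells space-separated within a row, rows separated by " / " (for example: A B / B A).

C D E A B / E A C B D / D B A E C / A C B D E / B E D C A

(r1,c2) = D
(r2,c3) = C
(r3,c1) = D
(r3,c3) = A
(r4,c4) = D
(r4,c5) = E
(r5,c1) = B
(r5,c2) = E
(r5,c4) = C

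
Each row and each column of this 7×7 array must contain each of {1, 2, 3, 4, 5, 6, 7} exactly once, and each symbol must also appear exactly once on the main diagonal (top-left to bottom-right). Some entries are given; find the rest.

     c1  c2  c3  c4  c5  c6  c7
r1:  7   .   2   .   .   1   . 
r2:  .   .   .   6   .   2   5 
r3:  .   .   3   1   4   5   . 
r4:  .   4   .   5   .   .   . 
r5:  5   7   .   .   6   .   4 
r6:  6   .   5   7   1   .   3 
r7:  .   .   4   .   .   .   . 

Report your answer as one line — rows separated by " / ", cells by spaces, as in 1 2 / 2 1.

7 3 2 4 5 1 6 / 4 1 7 6 3 2 5 / 2 6 3 1 4 5 7 / 3 4 6 5 2 7 1 / 5 7 1 2 6 3 4 / 6 2 5 7 1 4 3 / 1 5 4 3 7 6 2

(r1,c7) = 6
(r2,c2) = 1
(r2,c3) = 7
(r2,c5) = 3
(r3,c1) = 2
(r3,c2) = 6
(r3,c7) = 7
(r5,c3) = 1
(r5,c6) = 3
(r6,c2) = 2
(r6,c6) = 4
(r7,c7) = 2
(r1,c5) = 5
(r2,c1) = 4
(r4,c3) = 6
(r4,c6) = 7
(r4,c7) = 1
(r5,c4) = 2
(r7,c4) = 3
(r7,c5) = 7
(r7,c6) = 6
(r1,c2) = 3
(r1,c4) = 4
(r4,c1) = 3
(r4,c5) = 2
(r7,c1) = 1
(r7,c2) = 5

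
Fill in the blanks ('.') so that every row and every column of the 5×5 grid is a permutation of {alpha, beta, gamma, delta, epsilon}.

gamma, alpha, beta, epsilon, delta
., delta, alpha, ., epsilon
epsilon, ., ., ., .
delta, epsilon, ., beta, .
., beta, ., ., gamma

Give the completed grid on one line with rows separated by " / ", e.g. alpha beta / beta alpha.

row 2 has {alpha,delta,epsilon}; column 1 has {gamma,delta,epsilon} — only beta is left for (r2,c1).
row 2 has {alpha,beta,delta,epsilon}; column 4 has {beta,epsilon} — only gamma is left for (r2,c4).
row 3 has {epsilon}; column 2 has {alpha,beta,delta,epsilon} — only gamma is left for (r3,c2).
row 3 has {gamma,epsilon}; column 3 has {alpha,beta} — only delta is left for (r3,c3).
row 3 has {gamma,delta,epsilon}; column 4 has {beta,gamma,epsilon} — only alpha is left for (r3,c4).
row 3 has {alpha,gamma,delta,epsilon}; column 5 has {gamma,delta,epsilon} — only beta is left for (r3,c5).
row 4 has {beta,delta,epsilon}; column 3 has {alpha,beta,delta} — only gamma is left for (r4,c3).
row 4 has {beta,gamma,delta,epsilon}; column 5 has {beta,gamma,delta,epsilon} — only alpha is left for (r4,c5).
row 5 has {beta,gamma}; column 1 has {beta,gamma,delta,epsilon} — only alpha is left for (r5,c1).
row 5 has {alpha,beta,gamma}; column 3 has {alpha,beta,gamma,delta} — only epsilon is left for (r5,c3).
row 5 has {alpha,beta,gamma,epsilon}; column 4 has {alpha,beta,gamma,epsilon} — only delta is left for (r5,c4).

gamma alpha beta epsilon delta / beta delta alpha gamma epsilon / epsilon gamma delta alpha beta / delta epsilon gamma beta alpha / alpha beta epsilon delta gamma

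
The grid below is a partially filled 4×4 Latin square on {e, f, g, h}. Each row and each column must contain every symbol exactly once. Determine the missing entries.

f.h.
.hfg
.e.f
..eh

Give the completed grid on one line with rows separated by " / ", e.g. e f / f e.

f g h e / e h f g / h e g f / g f e h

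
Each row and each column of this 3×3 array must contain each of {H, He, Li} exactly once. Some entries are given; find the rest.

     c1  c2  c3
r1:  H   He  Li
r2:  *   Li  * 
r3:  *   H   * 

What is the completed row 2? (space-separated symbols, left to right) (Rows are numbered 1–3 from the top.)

He Li H

(r2,c1) = He
(r2,c3) = H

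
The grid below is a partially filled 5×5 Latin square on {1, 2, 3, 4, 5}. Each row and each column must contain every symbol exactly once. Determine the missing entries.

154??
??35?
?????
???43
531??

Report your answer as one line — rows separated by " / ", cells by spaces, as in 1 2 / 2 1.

1 5 4 3 2 / 4 2 3 5 1 / 3 4 2 1 5 / 2 1 5 4 3 / 5 3 1 2 4

(r1,c5) = 2
(r4,c1) = 2
(r4,c2) = 1
(r4,c3) = 5
(r5,c4) = 2
(r5,c5) = 4
(r1,c4) = 3
(r2,c1) = 4
(r2,c2) = 2
(r2,c5) = 1
(r3,c1) = 3
(r3,c2) = 4
(r3,c3) = 2
(r3,c4) = 1
(r3,c5) = 5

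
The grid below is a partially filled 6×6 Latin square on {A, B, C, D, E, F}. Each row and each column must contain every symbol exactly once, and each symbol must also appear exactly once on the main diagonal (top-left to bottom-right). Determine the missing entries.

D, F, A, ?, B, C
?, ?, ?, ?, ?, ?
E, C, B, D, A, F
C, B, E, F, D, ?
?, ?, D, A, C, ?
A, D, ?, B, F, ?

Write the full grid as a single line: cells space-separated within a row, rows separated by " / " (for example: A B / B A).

D F A E B C / B A F C E D / E C B D A F / C B E F D A / F E D A C B / A D C B F E

(r1,c4): row 1 has {A,B,C,D,F}; column 4 has {A,B,D,F}, so it must be E.
(r2,c4): row 2 is empty so far; column 4 has {A,B,D,E,F}, so it must be C.
(r2,c5): row 2 has {C}; column 5 has {A,B,C,D,F}, so it must be E.
(r4,c6): row 4 has {B,C,D,E,F}; column 6 has {C,F}, so it must be A.
(r5,c2): row 5 has {A,C,D}; column 2 has {B,C,D,F}, so it must be E.
(r5,c6): row 5 has {A,C,D,E}; column 6 has {A,C,F}, so it must be B.
(r6,c3): row 6 has {A,B,D,F}; column 3 has {A,B,D,E}, so it must be C.
(r6,c6): row 6 has {A,B,C,D,F}; column 6 has {A,B,C,F}; the diagonal has {B,C,D,F}, so it must be E.
(r2,c2): row 2 has {C,E}; column 2 has {B,C,D,E,F}; the diagonal has {B,C,D,E,F}, so it must be A.
(r2,c3): row 2 has {A,C,E}; column 3 has {A,B,C,D,E}, so it must be F.
(r2,c6): row 2 has {A,C,E,F}; column 6 has {A,B,C,E,F}, so it must be D.
(r5,c1): row 5 has {A,B,C,D,E}; column 1 has {A,C,D,E}, so it must be F.
(r2,c1): row 2 has {A,C,D,E,F}; column 1 has {A,C,D,E,F}, so it must be B.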